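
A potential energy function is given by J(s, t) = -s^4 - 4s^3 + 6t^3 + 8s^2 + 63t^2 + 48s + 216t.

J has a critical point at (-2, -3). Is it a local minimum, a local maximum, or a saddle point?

local minimum

The mixed partial ∂²J/∂s∂t is 0, so the Hessian at any point is diag(J_ss, J_tt) = diag(4(-3s^2 - 6s + 4), 18(2t + 7)).
At (-2, -3): H = diag(16, 18).
Both eigenvalues are positive, so H is positive definite: a local minimum.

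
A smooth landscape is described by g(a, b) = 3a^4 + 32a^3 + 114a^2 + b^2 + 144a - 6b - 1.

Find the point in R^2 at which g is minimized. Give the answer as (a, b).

(-1, 3)

g(a,b) separates as P(a) + Q(b) − 1, so its minimum is min P + min Q − 1.
P'(a) = 12(a + 1)(a + 3)(a + 4) vanishes at a ∈ {-4, -3, -1}; Q'(b) = 2b - 6 vanishes at b ∈ {3}.
Local minima of P (where P''>0): P(-4)=-32, P(-1)=-59. Local minima of Q: Q(3)=-9.
So the global minimum of g is P(-1) + Q(3) − 1 = -59 − 9 − 1 = -69, attained at (-1, 3).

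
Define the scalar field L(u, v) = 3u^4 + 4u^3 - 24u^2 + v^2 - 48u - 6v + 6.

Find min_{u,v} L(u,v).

L(u,v) separates as P(u) + Q(v) + 6, so its minimum is min P + min Q + 6.
P'(u) = 12(u - 2)(u + 1)(u + 2) vanishes at u ∈ {-2, -1, 2}; Q'(v) = 2v - 6 vanishes at v ∈ {3}.
Local minima of P (where P''>0): P(-2)=16, P(2)=-112. Local minima of Q: Q(3)=-9.
So the global minimum of L is P(2) + Q(3) + 6 = -112 − 9 + 6 = -115, attained at (2, 3).

-115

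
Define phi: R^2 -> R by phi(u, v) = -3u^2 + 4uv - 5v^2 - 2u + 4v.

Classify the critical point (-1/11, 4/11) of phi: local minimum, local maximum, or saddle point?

The Hessian of phi is constant: H = [[-6, 4], [4, -10]].
det(H) = (-6)·(-10) − 4² = 44.
det(H) > 0 and tr(H) = -16 < 0, so H is negative definite and the point is a local maximum.

local maximum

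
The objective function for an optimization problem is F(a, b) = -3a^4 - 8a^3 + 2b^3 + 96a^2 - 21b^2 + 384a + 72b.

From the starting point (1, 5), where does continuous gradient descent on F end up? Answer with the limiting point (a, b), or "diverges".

(-2, 4)

F is separable, so gradient descent decouples: a follows -∂F/∂a, b follows -∂F/∂b.
∂F/∂a = -12(a - 4)(a + 2)(a + 4); at a=1 this is 540, so a decreases.
∂F/∂b = 6(b - 4)(b - 3); at b=5 this is 12, so b decreases.
a converges to its nearest critical value -2 (a local min of the a-part); b converges to 4. The iterate converges to (-2, 4).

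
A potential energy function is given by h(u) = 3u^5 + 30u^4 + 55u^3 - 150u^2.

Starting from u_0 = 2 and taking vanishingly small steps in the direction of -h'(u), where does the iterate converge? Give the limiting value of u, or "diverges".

1

h'(u) = 15u(u - 1)(u + 4)(u + 5), so h'(2) = 1260.
Gradient descent moves in the -h' direction, i.e. u is decreasing.
The nearest critical point in that direction is u = 1, where h'' = 450 > 0 (a local minimum). The iterate converges there.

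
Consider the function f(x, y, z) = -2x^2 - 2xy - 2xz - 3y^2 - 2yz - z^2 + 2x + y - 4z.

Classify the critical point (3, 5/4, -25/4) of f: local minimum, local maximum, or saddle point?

local maximum

The Hessian is constant: H = [[-4, -2, -2], [-2, -6, -2], [-2, -2, -2]].
Leading principal minors: Δ₁ = -4, Δ₂ = 20, Δ₃ = -16.
The minors alternate sign starting negative (−, +, −), so H is negative definite: a local maximum.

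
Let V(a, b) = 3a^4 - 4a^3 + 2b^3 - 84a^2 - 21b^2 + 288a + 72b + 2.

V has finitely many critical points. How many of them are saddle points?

3

V separates as a function of a plus a function of b, so ∇V=0 decouples.
∂V/∂a = 12(a - 3)(a - 2)(a + 4) = 0 at a ∈ {-4, 2, 3}; ∂V/∂b = 6(b - 4)(b - 3) = 0 at b ∈ {3, 4}.
The Hessian is diagonal: diag(V_aa, V_bb). Second derivatives: V_aa(-4)=504, V_aa(2)=-72, V_aa(3)=84; V_bb(3)=-6, V_bb(4)=6.
Saddle points occur where the two diagonal entries have opposite signs: (-4, 3), (2, 4), (3, 3). Count: 3.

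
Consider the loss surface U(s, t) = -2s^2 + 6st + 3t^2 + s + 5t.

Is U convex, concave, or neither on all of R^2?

neither

U is quadratic, so its Hessian is the constant matrix H = [[-4, 6], [6, 6]].
det(H) = -60, tr(H) = 2.
det(H) < 0, so H is indefinite: neither convex nor concave.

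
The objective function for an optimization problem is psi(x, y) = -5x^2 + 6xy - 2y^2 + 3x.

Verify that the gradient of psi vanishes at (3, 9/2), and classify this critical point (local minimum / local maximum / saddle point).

local maximum

∇psi = (-10x + 6y + 3, 6x - 4y); substituting (3, 9/2) gives ∇psi = (0, 0), so (3, 9/2) is indeed a critical point.
The Hessian of psi is constant: H = [[-10, 6], [6, -4]].
det(H) = (-10)·(-4) − 6² = 4.
det(H) > 0 and tr(H) = -14 < 0, so H is negative definite and the point is a local maximum.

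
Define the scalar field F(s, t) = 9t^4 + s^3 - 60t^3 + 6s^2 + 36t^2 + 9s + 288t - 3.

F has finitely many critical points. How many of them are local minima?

F separates as a function of s plus a function of t, so ∇F=0 decouples.
∂F/∂s = 3(s + 1)(s + 3) = 0 at s ∈ {-3, -1}; ∂F/∂t = 36(t - 4)(t - 2)(t + 1) = 0 at t ∈ {-1, 2, 4}.
The Hessian is diagonal: diag(F_ss, F_tt). Second derivatives: F_ss(-3)=-6, F_ss(-1)=6; F_tt(-1)=540, F_tt(2)=-216, F_tt(4)=360.
Local minima occur where both diagonal entries positive: (-1, -1), (-1, 4). Count: 2.

2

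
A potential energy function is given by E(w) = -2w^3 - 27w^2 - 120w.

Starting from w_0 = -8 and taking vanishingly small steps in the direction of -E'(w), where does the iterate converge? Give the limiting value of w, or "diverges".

-5

E'(w) = -6(w + 4)(w + 5), so E'(-8) = -72.
Gradient descent moves in the -E' direction, i.e. w is increasing.
The nearest critical point in that direction is w = -5, where E'' = 6 > 0 (a local minimum). The iterate converges there.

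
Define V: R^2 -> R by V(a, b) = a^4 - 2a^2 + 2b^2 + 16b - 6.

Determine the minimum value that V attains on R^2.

-39

V(a,b) separates as P(a) + Q(b) − 6, so its minimum is min P + min Q − 6.
P'(a) = 4a(a - 1)(a + 1) vanishes at a ∈ {-1, 0, 1}; Q'(b) = 4b + 16 vanishes at b ∈ {-4}.
Local minima of P (where P''>0): P(-1)=-1, P(1)=-1. Local minima of Q: Q(-4)=-32.
So the global minimum of V is P(-1) + Q(-4) − 6 = -1 − 32 − 6 = -39, attained at (-1, -4).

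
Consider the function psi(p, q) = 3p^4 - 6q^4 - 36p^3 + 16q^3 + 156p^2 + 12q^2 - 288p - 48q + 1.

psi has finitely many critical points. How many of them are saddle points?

5

psi separates as a function of p plus a function of q, so ∇psi=0 decouples.
∂psi/∂p = 12(p - 4)(p - 3)(p - 2) = 0 at p ∈ {2, 3, 4}; ∂psi/∂q = -24(q - 2)(q - 1)(q + 1) = 0 at q ∈ {-1, 1, 2}.
The Hessian is diagonal: diag(psi_pp, psi_qq). Second derivatives: psi_pp(2)=24, psi_pp(3)=-12, psi_pp(4)=24; psi_qq(-1)=-144, psi_qq(1)=48, psi_qq(2)=-72.
Saddle points occur where the two diagonal entries have opposite signs: (2, -1), (2, 2), (3, 1), (4, -1), (4, 2). Count: 5.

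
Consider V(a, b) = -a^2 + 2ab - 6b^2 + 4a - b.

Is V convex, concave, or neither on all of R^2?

V is quadratic, so its Hessian is the constant matrix H = [[-2, 2], [2, -12]].
det(H) = 20, tr(H) = -14.
det(H) > 0 and tr(H) < 0, so H is negative definite everywhere: concave.

concave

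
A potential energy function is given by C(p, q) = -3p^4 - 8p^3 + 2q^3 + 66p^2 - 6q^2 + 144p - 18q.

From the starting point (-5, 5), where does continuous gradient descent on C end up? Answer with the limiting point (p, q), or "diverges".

diverges

C is separable, so gradient descent decouples: p follows -∂C/∂p, q follows -∂C/∂q.
∂C/∂p = -12(p - 3)(p + 1)(p + 4); at p=-5 this is 384, so p decreases.
∂C/∂q = 6(q - 3)(q + 1); at q=5 this is 72, so q decreases.
The p-coordinate has no critical point in that direction and runs off to infinity.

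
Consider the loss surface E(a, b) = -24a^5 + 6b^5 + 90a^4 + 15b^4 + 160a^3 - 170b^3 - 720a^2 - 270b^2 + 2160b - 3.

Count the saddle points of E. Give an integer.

E separates as a function of a plus a function of b, so ∇E=0 decouples.
∂E/∂a = -120a(a - 3)(a - 2)(a + 2) = 0 at a ∈ {-2, 0, 2, 3}; ∂E/∂b = 30(b - 3)(b - 2)(b + 3)(b + 4) = 0 at b ∈ {-4, -3, 2, 3}.
The Hessian is diagonal: diag(E_aa, E_bb). Second derivatives: E_aa(-2)=4800, E_aa(0)=-1440, E_aa(2)=960, E_aa(3)=-1800; E_bb(-4)=-1260, E_bb(-3)=900, E_bb(2)=-900, E_bb(3)=1260.
Saddle points occur where the two diagonal entries have opposite signs: (-2, -4), (-2, 2), (0, -3), (0, 3), (2, -4), (2, 2), (3, -3), (3, 3). Count: 8.

8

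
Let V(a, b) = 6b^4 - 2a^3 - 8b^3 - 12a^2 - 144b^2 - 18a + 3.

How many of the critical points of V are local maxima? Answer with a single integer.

V separates as a function of a plus a function of b, so ∇V=0 decouples.
∂V/∂a = -6(a + 1)(a + 3) = 0 at a ∈ {-3, -1}; ∂V/∂b = 24b(b - 4)(b + 3) = 0 at b ∈ {-3, 0, 4}.
The Hessian is diagonal: diag(V_aa, V_bb). Second derivatives: V_aa(-3)=12, V_aa(-1)=-12; V_bb(-3)=504, V_bb(0)=-288, V_bb(4)=672.
Local maxima occur where both diagonal entries negative: (-1, 0). Count: 1.

1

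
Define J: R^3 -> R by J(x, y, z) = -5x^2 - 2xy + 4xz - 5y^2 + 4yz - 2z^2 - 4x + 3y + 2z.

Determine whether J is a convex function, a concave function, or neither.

J is quadratic, so its Hessian is the constant matrix H = [[-10, -2, 4], [-2, -10, 4], [4, 4, -4]].
Leading principal minors: -10, 96, -128.
Signs alternate −, +, − ⇒ H ≺ 0 ⇒ concave.

concave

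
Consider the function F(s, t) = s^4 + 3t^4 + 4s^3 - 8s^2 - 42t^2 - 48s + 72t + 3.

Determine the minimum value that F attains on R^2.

F(s,t) separates as P(s) + Q(t) + 3, so its minimum is min P + min Q + 3.
P'(s) = 4(s - 2)(s + 2)(s + 3) vanishes at s ∈ {-3, -2, 2}; Q'(t) = 12(t - 2)(t - 1)(t + 3) vanishes at t ∈ {-3, 1, 2}.
Local minima of P (where P''>0): P(-3)=45, P(2)=-80. Local minima of Q: Q(-3)=-351, Q(2)=24.
So the global minimum of F is P(2) + Q(-3) + 3 = -80 − 351 + 3 = -428, attained at (2, -3).

-428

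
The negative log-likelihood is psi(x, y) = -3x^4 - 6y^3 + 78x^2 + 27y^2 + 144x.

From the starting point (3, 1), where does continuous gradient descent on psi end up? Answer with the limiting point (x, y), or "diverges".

(-1, 0)

psi is separable, so gradient descent decouples: x follows -∂psi/∂x, y follows -∂psi/∂y.
∂psi/∂x = -12(x - 4)(x + 1)(x + 3); at x=3 this is 288, so x decreases.
∂psi/∂y = -18y(y - 3); at y=1 this is 36, so y decreases.
x converges to its nearest critical value -1 (a local min of the x-part); y converges to 0. The iterate converges to (-1, 0).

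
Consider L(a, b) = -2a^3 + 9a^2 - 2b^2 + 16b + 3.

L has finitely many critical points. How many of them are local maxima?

L separates as a function of a plus a function of b, so ∇L=0 decouples.
∂L/∂a = -6a(a - 3) = 0 at a ∈ {0, 3}; ∂L/∂b = -4(b - 4) = 0 at b ∈ {4}.
The Hessian is diagonal: diag(L_aa, L_bb). Second derivatives: L_aa(0)=18, L_aa(3)=-18; L_bb(4)=-4.
Local maxima occur where both diagonal entries negative: (3, 4). Count: 1.

1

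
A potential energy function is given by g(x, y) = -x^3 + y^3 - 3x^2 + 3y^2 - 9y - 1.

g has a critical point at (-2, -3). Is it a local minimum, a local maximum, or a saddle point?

The mixed partial ∂²g/∂x∂y is 0, so the Hessian at any point is diag(g_xx, g_yy) = diag(-6(x + 1), 6(y + 1)).
At (-2, -3): H = diag(6, -12).
The eigenvalues have opposite signs, so H is indefinite: a saddle point.

saddle point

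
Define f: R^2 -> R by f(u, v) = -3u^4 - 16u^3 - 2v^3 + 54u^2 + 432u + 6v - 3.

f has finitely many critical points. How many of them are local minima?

1

f separates as a function of u plus a function of v, so ∇f=0 decouples.
∂f/∂u = -12(u - 3)(u + 3)(u + 4) = 0 at u ∈ {-4, -3, 3}; ∂f/∂v = -6(v - 1)(v + 1) = 0 at v ∈ {-1, 1}.
The Hessian is diagonal: diag(f_uu, f_vv). Second derivatives: f_uu(-4)=-84, f_uu(-3)=72, f_uu(3)=-504; f_vv(-1)=12, f_vv(1)=-12.
Local minima occur where both diagonal entries positive: (-3, -1). Count: 1.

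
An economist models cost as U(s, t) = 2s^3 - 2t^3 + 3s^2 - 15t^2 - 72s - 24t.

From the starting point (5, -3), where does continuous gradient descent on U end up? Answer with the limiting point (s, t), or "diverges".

(3, -4)

U is separable, so gradient descent decouples: s follows -∂U/∂s, t follows -∂U/∂t.
∂U/∂s = 6(s - 3)(s + 4); at s=5 this is 108, so s decreases.
∂U/∂t = -6(t + 1)(t + 4); at t=-3 this is 12, so t decreases.
s converges to its nearest critical value 3 (a local min of the s-part); t converges to -4. The iterate converges to (3, -4).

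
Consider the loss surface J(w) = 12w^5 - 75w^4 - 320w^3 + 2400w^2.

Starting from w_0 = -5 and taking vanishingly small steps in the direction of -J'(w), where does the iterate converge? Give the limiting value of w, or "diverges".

diverges

J'(w) = 60w(w - 5)(w - 4)(w + 4), so J'(-5) = 27000.
Gradient descent moves in the -J' direction, i.e. w is decreasing.
There is no critical point below w=-5, and J' keeps the same sign, so the iterate runs off to −∞.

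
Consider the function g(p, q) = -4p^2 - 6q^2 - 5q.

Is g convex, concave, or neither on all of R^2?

concave

g is quadratic, so its Hessian is the constant matrix H = [[-8, 0], [0, -12]].
det(H) = 96, tr(H) = -20.
det(H) > 0 and tr(H) < 0, so H is negative definite everywhere: concave.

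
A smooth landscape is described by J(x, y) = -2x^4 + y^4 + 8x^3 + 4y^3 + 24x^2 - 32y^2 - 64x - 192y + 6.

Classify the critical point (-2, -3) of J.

local maximum

The mixed partial ∂²J/∂x∂y is 0, so the Hessian at any point is diag(J_xx, J_yy) = diag(24(-x^2 + 2x + 2), 4(3y^2 + 6y - 16)).
At (-2, -3): H = diag(-144, -28).
Both eigenvalues are negative, so H is negative definite: a local maximum.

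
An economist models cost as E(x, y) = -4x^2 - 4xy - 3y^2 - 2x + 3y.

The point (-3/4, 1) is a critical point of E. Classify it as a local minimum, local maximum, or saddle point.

local maximum

The Hessian of E is constant: H = [[-8, -4], [-4, -6]].
det(H) = (-8)·(-6) − (-4)² = 32.
det(H) > 0 and tr(H) = -14 < 0, so H is negative definite and the point is a local maximum.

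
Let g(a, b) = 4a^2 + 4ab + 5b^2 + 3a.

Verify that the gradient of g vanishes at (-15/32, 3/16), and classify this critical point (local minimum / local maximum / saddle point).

∇g = (8a + 4b + 3, 4a + 10b); substituting (-15/32, 3/16) gives ∇g = (0, 0), so (-15/32, 3/16) is indeed a critical point.
The Hessian of g is constant: H = [[8, 4], [4, 10]].
det(H) = 8·10 − 4² = 64.
det(H) > 0 and tr(H) = 18 > 0, so H is positive definite and the point is a local minimum.

local minimum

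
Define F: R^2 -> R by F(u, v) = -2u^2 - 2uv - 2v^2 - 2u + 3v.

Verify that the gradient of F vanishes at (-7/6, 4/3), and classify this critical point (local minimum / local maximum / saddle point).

local maximum

∇F = (-4u - 2v - 2, -2u - 4v + 3); substituting (-7/6, 4/3) gives ∇F = (0, 0), so (-7/6, 4/3) is indeed a critical point.
The Hessian of F is constant: H = [[-4, -2], [-2, -4]].
det(H) = (-4)·(-4) − (-2)² = 12.
det(H) > 0 and tr(H) = -8 < 0, so H is negative definite and the point is a local maximum.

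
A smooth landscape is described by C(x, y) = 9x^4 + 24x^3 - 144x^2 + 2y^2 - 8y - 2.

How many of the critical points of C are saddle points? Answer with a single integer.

1

C separates as a function of x plus a function of y, so ∇C=0 decouples.
∂C/∂x = 36x(x - 2)(x + 4) = 0 at x ∈ {-4, 0, 2}; ∂C/∂y = 4(y - 2) = 0 at y ∈ {2}.
The Hessian is diagonal: diag(C_xx, C_yy). Second derivatives: C_xx(-4)=864, C_xx(0)=-288, C_xx(2)=432; C_yy(2)=4.
Saddle points occur where the two diagonal entries have opposite signs: (0, 2). Count: 1.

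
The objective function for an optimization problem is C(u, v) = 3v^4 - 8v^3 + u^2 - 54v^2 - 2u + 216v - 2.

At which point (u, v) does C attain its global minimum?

(1, -3)

C(u,v) separates as P(u) + Q(v) − 2, so its minimum is min P + min Q − 2.
P'(u) = 2u - 2 vanishes at u ∈ {1}; Q'(v) = 12(v - 3)(v - 2)(v + 3) vanishes at v ∈ {-3, 2, 3}.
Local minima of P (where P''>0): P(1)=-1. Local minima of Q: Q(-3)=-675, Q(3)=189.
So the global minimum of C is P(1) + Q(-3) − 2 = -1 − 675 − 2 = -678, attained at (1, -3).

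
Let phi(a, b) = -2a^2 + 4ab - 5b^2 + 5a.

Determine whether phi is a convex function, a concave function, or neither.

concave

phi is quadratic, so its Hessian is the constant matrix H = [[-4, 4], [4, -10]].
det(H) = 24, tr(H) = -14.
det(H) > 0 and tr(H) < 0, so H is negative definite everywhere: concave.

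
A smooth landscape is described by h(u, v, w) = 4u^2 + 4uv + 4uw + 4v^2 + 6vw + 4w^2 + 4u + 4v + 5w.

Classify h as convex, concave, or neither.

convex

h is quadratic, so its Hessian is the constant matrix H = [[8, 4, 4], [4, 8, 6], [4, 6, 8]].
Leading principal minors: 8, 48, 160.
All positive ⇒ H ≻ 0 ⇒ convex.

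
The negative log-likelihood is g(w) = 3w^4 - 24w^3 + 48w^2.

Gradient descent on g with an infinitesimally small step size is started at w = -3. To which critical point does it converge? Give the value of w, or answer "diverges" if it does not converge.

g'(w) = 12w(w - 4)(w - 2), so g'(-3) = -1260.
Gradient descent moves in the -g' direction, i.e. w is increasing.
The nearest critical point in that direction is w = 0, where g'' = 96 > 0 (a local minimum). The iterate converges there.

0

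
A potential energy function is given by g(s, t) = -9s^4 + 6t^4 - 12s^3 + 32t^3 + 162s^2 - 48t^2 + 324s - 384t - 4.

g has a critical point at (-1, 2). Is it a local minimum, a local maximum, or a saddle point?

The mixed partial ∂²g/∂s∂t is 0, so the Hessian at any point is diag(g_ss, g_tt) = diag(36(-3s^2 - 2s + 9), 24(3t^2 + 8t - 4)).
At (-1, 2): H = diag(288, 576).
Both eigenvalues are positive, so H is positive definite: a local minimum.

local minimum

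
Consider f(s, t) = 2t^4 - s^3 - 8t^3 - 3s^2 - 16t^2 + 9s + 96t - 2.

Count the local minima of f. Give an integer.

2

f separates as a function of s plus a function of t, so ∇f=0 decouples.
∂f/∂s = -3(s - 1)(s + 3) = 0 at s ∈ {-3, 1}; ∂f/∂t = 8(t - 3)(t - 2)(t + 2) = 0 at t ∈ {-2, 2, 3}.
The Hessian is diagonal: diag(f_ss, f_tt). Second derivatives: f_ss(-3)=12, f_ss(1)=-12; f_tt(-2)=160, f_tt(2)=-32, f_tt(3)=40.
Local minima occur where both diagonal entries positive: (-3, -2), (-3, 3). Count: 2.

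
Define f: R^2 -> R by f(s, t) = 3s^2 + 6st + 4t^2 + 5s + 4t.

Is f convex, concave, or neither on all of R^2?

f is quadratic, so its Hessian is the constant matrix H = [[6, 6], [6, 8]].
det(H) = 12, tr(H) = 14.
det(H) > 0 and tr(H) > 0, so H is positive definite everywhere: convex.

convex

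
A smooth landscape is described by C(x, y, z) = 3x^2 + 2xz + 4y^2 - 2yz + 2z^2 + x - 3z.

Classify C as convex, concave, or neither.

C is quadratic, so its Hessian is the constant matrix H = [[6, 0, 2], [0, 8, -2], [2, -2, 4]].
Leading principal minors: 6, 48, 136.
All positive ⇒ H ≻ 0 ⇒ convex.

convex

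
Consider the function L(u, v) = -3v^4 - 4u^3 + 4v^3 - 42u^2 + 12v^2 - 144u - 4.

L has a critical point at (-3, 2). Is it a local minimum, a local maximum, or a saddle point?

The mixed partial ∂²L/∂u∂v is 0, so the Hessian at any point is diag(L_uu, L_vv) = diag(-12(2u + 7), 12(-3v^2 + 2v + 2)).
At (-3, 2): H = diag(-12, -72).
Both eigenvalues are negative, so H is negative definite: a local maximum.

local maximum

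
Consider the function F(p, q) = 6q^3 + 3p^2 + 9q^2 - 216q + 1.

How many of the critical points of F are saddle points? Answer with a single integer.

F separates as a function of p plus a function of q, so ∇F=0 decouples.
∂F/∂p = 6p = 0 at p ∈ {0}; ∂F/∂q = 18(q - 3)(q + 4) = 0 at q ∈ {-4, 3}.
The Hessian is diagonal: diag(F_pp, F_qq). Second derivatives: F_pp(0)=6; F_qq(-4)=-126, F_qq(3)=126.
Saddle points occur where the two diagonal entries have opposite signs: (0, -4). Count: 1.

1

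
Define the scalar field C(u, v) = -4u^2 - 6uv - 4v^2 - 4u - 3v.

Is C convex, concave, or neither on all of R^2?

C is quadratic, so its Hessian is the constant matrix H = [[-8, -6], [-6, -8]].
det(H) = 28, tr(H) = -16.
det(H) > 0 and tr(H) < 0, so H is negative definite everywhere: concave.

concave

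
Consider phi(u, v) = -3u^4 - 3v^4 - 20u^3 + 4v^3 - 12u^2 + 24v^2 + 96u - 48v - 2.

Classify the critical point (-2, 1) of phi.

The mixed partial ∂²phi/∂u∂v is 0, so the Hessian at any point is diag(phi_uu, phi_vv) = diag(-12(3u^2 + 10u + 2), 12(-3v^2 + 2v + 4)).
At (-2, 1): H = diag(72, 36).
Both eigenvalues are positive, so H is positive definite: a local minimum.

local minimum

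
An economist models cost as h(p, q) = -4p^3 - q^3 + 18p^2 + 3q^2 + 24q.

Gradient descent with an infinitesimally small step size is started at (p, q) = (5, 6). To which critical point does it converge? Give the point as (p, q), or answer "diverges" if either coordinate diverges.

diverges

h is separable, so gradient descent decouples: p follows -∂h/∂p, q follows -∂h/∂q.
∂h/∂p = -12p(p - 3); at p=5 this is -120, so p increases.
∂h/∂q = -3(q - 4)(q + 2); at q=6 this is -48, so q increases.
The p-coordinate has no critical point in that direction and runs off to infinity.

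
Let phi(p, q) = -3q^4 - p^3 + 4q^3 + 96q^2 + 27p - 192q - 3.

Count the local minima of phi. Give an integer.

phi separates as a function of p plus a function of q, so ∇phi=0 decouples.
∂phi/∂p = -3(p - 3)(p + 3) = 0 at p ∈ {-3, 3}; ∂phi/∂q = -12(q - 4)(q - 1)(q + 4) = 0 at q ∈ {-4, 1, 4}.
The Hessian is diagonal: diag(phi_pp, phi_qq). Second derivatives: phi_pp(-3)=18, phi_pp(3)=-18; phi_qq(-4)=-480, phi_qq(1)=180, phi_qq(4)=-288.
Local minima occur where both diagonal entries positive: (-3, 1). Count: 1.

1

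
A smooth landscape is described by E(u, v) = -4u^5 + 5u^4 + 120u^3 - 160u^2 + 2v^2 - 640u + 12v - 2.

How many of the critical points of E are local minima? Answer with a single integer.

2

E separates as a function of u plus a function of v, so ∇E=0 decouples.
∂E/∂u = -20(u - 4)(u - 2)(u + 1)(u + 4) = 0 at u ∈ {-4, -1, 2, 4}; ∂E/∂v = 4(v + 3) = 0 at v ∈ {-3}.
The Hessian is diagonal: diag(E_uu, E_vv). Second derivatives: E_uu(-4)=2880, E_uu(-1)=-900, E_uu(2)=720, E_uu(4)=-1600; E_vv(-3)=4.
Local minima occur where both diagonal entries positive: (-4, -3), (2, -3). Count: 2.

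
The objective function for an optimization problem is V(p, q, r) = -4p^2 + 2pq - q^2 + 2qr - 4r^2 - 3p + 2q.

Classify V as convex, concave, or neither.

V is quadratic, so its Hessian is the constant matrix H = [[-8, 2, 0], [2, -2, 2], [0, 2, -8]].
Leading principal minors: -8, 12, -64.
Signs alternate −, +, − ⇒ H ≺ 0 ⇒ concave.

concave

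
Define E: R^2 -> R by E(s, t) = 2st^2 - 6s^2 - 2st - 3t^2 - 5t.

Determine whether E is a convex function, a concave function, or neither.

neither

The term 2st^2 is cubic, so the Hessian is not constant.
∂²E/∂t² = 4s - 6, which takes both signs as s varies (negative for sufficiently negative s). A diagonal entry of the Hessian changing sign means the Hessian is neither positive- nor negative-semidefinite on all of R^2.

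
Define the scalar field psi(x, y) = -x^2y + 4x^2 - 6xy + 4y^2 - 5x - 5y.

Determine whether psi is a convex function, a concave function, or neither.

The term -x^2y is cubic, so the Hessian is not constant.
∂²psi/∂x² = -2y + 8, which takes both signs as y varies (negative for sufficiently large y). A diagonal entry of the Hessian changing sign means the Hessian is neither positive- nor negative-semidefinite on all of R^2.

neither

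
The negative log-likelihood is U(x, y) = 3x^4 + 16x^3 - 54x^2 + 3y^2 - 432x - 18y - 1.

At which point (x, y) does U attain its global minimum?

U(x,y) separates as P(x) + Q(y) − 1, so its minimum is min P + min Q − 1.
P'(x) = 12(x - 3)(x + 3)(x + 4) vanishes at x ∈ {-4, -3, 3}; Q'(y) = 6y - 18 vanishes at y ∈ {3}.
Local minima of P (where P''>0): P(-4)=608, P(3)=-1107. Local minima of Q: Q(3)=-27.
So the global minimum of U is P(3) + Q(3) − 1 = -1107 − 27 − 1 = -1135, attained at (3, 3).

(3, 3)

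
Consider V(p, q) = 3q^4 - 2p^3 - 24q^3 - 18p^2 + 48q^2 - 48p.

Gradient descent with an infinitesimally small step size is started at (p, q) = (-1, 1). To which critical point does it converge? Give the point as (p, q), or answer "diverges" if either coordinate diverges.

diverges

V is separable, so gradient descent decouples: p follows -∂V/∂p, q follows -∂V/∂q.
∂V/∂p = -6(p + 2)(p + 4); at p=-1 this is -18, so p increases.
∂V/∂q = 12q(q - 4)(q - 2); at q=1 this is 36, so q decreases.
The p-coordinate has no critical point in that direction and runs off to infinity.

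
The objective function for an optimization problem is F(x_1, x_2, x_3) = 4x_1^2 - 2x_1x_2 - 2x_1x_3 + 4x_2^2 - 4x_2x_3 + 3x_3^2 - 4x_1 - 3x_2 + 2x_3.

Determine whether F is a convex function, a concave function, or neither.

F is quadratic, so its Hessian is the constant matrix H = [[8, -2, -2], [-2, 8, -4], [-2, -4, 6]].
Leading principal minors: 8, 60, 168.
All positive ⇒ H ≻ 0 ⇒ convex.

convex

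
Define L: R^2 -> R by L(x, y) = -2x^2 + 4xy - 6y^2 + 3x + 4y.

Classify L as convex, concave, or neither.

concave

L is quadratic, so its Hessian is the constant matrix H = [[-4, 4], [4, -12]].
det(H) = 32, tr(H) = -16.
det(H) > 0 and tr(H) < 0, so H is negative definite everywhere: concave.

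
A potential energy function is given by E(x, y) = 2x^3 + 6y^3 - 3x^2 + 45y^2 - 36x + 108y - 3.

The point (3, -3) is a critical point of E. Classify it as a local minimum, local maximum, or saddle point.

The mixed partial ∂²E/∂x∂y is 0, so the Hessian at any point is diag(E_xx, E_yy) = diag(6(2x - 1), 18(2y + 5)).
At (3, -3): H = diag(30, -18).
The eigenvalues have opposite signs, so H is indefinite: a saddle point.

saddle point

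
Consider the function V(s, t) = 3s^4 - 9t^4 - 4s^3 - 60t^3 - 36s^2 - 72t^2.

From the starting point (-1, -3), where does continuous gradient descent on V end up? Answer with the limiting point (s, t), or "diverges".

V is separable, so gradient descent decouples: s follows -∂V/∂s, t follows -∂V/∂t.
∂V/∂s = 12s(s - 3)(s + 2); at s=-1 this is 48, so s decreases.
∂V/∂t = -36t(t + 1)(t + 4); at t=-3 this is -216, so t increases.
s converges to its nearest critical value -2 (a local min of the s-part); t converges to -1. The iterate converges to (-2, -1).

(-2, -1)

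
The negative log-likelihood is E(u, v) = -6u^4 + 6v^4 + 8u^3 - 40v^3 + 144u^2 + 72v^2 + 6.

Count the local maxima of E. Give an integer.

2

E separates as a function of u plus a function of v, so ∇E=0 decouples.
∂E/∂u = -24u(u - 4)(u + 3) = 0 at u ∈ {-3, 0, 4}; ∂E/∂v = 24v(v - 3)(v - 2) = 0 at v ∈ {0, 2, 3}.
The Hessian is diagonal: diag(E_uu, E_vv). Second derivatives: E_uu(-3)=-504, E_uu(0)=288, E_uu(4)=-672; E_vv(0)=144, E_vv(2)=-48, E_vv(3)=72.
Local maxima occur where both diagonal entries negative: (-3, 2), (4, 2). Count: 2.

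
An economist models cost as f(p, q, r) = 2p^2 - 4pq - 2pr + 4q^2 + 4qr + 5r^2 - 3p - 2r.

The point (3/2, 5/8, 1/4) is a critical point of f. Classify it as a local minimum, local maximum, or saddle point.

The Hessian is constant: H = [[4, -4, -2], [-4, 8, 4], [-2, 4, 10]].
Leading principal minors: Δ₁ = 4, Δ₂ = 16, Δ₃ = 128.
All leading minors are positive, so H is positive definite: a local minimum.

local minimum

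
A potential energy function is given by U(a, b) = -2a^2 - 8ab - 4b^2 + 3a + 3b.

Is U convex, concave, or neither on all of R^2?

neither

U is quadratic, so its Hessian is the constant matrix H = [[-4, -8], [-8, -8]].
det(H) = -32, tr(H) = -12.
det(H) < 0, so H is indefinite: neither convex nor concave.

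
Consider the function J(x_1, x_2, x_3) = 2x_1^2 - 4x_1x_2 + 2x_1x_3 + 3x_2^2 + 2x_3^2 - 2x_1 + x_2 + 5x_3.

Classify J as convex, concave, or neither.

J is quadratic, so its Hessian is the constant matrix H = [[4, -4, 2], [-4, 6, 0], [2, 0, 4]].
Leading principal minors: 4, 8, 8.
All positive ⇒ H ≻ 0 ⇒ convex.

convex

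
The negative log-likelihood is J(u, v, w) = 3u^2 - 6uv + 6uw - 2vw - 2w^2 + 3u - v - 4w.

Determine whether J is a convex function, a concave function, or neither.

J is quadratic, so its Hessian is the constant matrix H = [[6, -6, 6], [-6, 0, -2], [6, -2, -4]].
Leading principal minors: 6, -36, 264.
Neither pattern holds ⇒ H is indefinite ⇒ neither convex nor concave.

neither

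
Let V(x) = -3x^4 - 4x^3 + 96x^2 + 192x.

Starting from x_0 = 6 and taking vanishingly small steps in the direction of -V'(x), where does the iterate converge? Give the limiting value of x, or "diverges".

V'(x) = -12(x - 4)(x + 1)(x + 4), so V'(6) = -1680.
Gradient descent moves in the -V' direction, i.e. x is increasing.
There is no critical point above x=6, and V' keeps the same sign, so the iterate runs off to +∞.

diverges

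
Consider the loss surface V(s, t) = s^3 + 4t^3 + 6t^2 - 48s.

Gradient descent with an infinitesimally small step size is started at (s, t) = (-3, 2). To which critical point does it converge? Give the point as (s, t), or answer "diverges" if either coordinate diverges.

V is separable, so gradient descent decouples: s follows -∂V/∂s, t follows -∂V/∂t.
∂V/∂s = 3(s - 4)(s + 4); at s=-3 this is -21, so s increases.
∂V/∂t = 12t(t + 1); at t=2 this is 72, so t decreases.
s converges to its nearest critical value 4 (a local min of the s-part); t converges to 0. The iterate converges to (4, 0).

(4, 0)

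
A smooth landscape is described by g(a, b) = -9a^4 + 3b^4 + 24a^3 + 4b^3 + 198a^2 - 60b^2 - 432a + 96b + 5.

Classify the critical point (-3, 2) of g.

saddle point

The mixed partial ∂²g/∂a∂b is 0, so the Hessian at any point is diag(g_aa, g_bb) = diag(36(-3a^2 + 4a + 11), 12(3b^2 + 2b - 10)).
At (-3, 2): H = diag(-1008, 72).
The eigenvalues have opposite signs, so H is indefinite: a saddle point.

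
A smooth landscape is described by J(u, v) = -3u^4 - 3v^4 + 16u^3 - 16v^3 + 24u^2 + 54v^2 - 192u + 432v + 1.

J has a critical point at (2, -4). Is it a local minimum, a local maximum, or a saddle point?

saddle point

The mixed partial ∂²J/∂u∂v is 0, so the Hessian at any point is diag(J_uu, J_vv) = diag(12(-3u^2 + 8u + 4), 12(-3v^2 - 8v + 9)).
At (2, -4): H = diag(96, -84).
The eigenvalues have opposite signs, so H is indefinite: a saddle point.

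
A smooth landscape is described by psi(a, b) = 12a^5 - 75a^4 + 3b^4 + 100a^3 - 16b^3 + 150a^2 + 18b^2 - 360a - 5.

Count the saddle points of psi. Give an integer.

psi separates as a function of a plus a function of b, so ∇psi=0 decouples.
∂psi/∂a = 60(a - 3)(a - 2)(a - 1)(a + 1) = 0 at a ∈ {-1, 1, 2, 3}; ∂psi/∂b = 12b(b - 3)(b - 1) = 0 at b ∈ {0, 1, 3}.
The Hessian is diagonal: diag(psi_aa, psi_bb). Second derivatives: psi_aa(-1)=-1440, psi_aa(1)=240, psi_aa(2)=-180, psi_aa(3)=480; psi_bb(0)=36, psi_bb(1)=-24, psi_bb(3)=72.
Saddle points occur where the two diagonal entries have opposite signs: (-1, 0), (-1, 3), (1, 1), (2, 0), (2, 3), (3, 1). Count: 6.

6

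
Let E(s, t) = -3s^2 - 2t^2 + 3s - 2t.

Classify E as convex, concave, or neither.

concave

E is quadratic, so its Hessian is the constant matrix H = [[-6, 0], [0, -4]].
det(H) = 24, tr(H) = -10.
det(H) > 0 and tr(H) < 0, so H is negative definite everywhere: concave.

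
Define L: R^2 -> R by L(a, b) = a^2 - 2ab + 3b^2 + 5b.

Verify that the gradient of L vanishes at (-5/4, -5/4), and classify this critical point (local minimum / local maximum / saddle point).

local minimum

∇L = (2a - 2b, -2a + 6b + 5); substituting (-5/4, -5/4) gives ∇L = (0, 0), so (-5/4, -5/4) is indeed a critical point.
The Hessian of L is constant: H = [[2, -2], [-2, 6]].
det(H) = 2·6 − (-2)² = 8.
det(H) > 0 and tr(H) = 8 > 0, so H is positive definite and the point is a local minimum.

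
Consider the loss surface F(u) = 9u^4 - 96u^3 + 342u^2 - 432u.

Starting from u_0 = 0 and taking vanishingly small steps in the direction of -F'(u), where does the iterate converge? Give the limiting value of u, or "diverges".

F'(u) = 36(u - 4)(u - 3)(u - 1), so F'(0) = -432.
Gradient descent moves in the -F' direction, i.e. u is increasing.
The nearest critical point in that direction is u = 1, where F'' = 216 > 0 (a local minimum). The iterate converges there.

1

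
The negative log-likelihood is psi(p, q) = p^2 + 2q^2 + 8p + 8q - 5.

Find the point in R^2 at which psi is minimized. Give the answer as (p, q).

psi(p,q) separates as A(p) + B(q) − 5, so its minimum is min A + min B − 5.
A'(p) = 2p + 8 vanishes at p ∈ {-4}; B'(q) = 4q + 8 vanishes at q ∈ {-2}.
Local minima of A (where A''>0): A(-4)=-16. Local minima of B: B(-2)=-8.
So the global minimum of psi is A(-4) + B(-2) − 5 = -16 − 8 − 5 = -29, attained at (-4, -2).

(-4, -2)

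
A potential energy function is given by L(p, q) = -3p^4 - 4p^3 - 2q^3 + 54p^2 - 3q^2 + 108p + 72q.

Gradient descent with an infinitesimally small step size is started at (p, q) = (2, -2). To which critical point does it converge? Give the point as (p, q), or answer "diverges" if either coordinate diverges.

L is separable, so gradient descent decouples: p follows -∂L/∂p, q follows -∂L/∂q.
∂L/∂p = -12(p - 3)(p + 1)(p + 3); at p=2 this is 180, so p decreases.
∂L/∂q = -6(q - 3)(q + 4); at q=-2 this is 60, so q decreases.
p converges to its nearest critical value -1 (a local min of the p-part); q converges to -4. The iterate converges to (-1, -4).

(-1, -4)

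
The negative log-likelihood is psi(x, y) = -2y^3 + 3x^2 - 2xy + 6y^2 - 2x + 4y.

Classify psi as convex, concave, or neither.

neither

The term -2y^3 is cubic, so the Hessian is not constant.
∂²psi/∂y² = -12y + 12, which takes both signs as y varies (negative for sufficiently large y). A diagonal entry of the Hessian changing sign means the Hessian is neither positive- nor negative-semidefinite on all of R^2.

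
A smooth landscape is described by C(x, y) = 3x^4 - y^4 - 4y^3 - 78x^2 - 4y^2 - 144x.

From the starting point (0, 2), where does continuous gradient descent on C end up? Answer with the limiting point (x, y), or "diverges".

diverges

C is separable, so gradient descent decouples: x follows -∂C/∂x, y follows -∂C/∂y.
∂C/∂x = 12(x - 4)(x + 1)(x + 3); at x=0 this is -144, so x increases.
∂C/∂y = -4y(y + 1)(y + 2); at y=2 this is -96, so y increases.
The y-coordinate has no critical point in that direction and runs off to infinity.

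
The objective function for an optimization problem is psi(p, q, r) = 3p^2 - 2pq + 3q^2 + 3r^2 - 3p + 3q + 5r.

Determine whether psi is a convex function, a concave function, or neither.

psi is quadratic, so its Hessian is the constant matrix H = [[6, -2, 0], [-2, 6, 0], [0, 0, 6]].
Leading principal minors: 6, 32, 192.
All positive ⇒ H ≻ 0 ⇒ convex.

convex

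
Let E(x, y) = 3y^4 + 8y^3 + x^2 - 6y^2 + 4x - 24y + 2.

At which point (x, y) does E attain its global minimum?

E(x,y) separates as P(x) + Q(y) + 2, so its minimum is min P + min Q + 2.
P'(x) = 2x + 4 vanishes at x ∈ {-2}; Q'(y) = 12(y - 1)(y + 1)(y + 2) vanishes at y ∈ {-2, -1, 1}.
Local minima of P (where P''>0): P(-2)=-4. Local minima of Q: Q(-2)=8, Q(1)=-19.
So the global minimum of E is P(-2) + Q(1) + 2 = -4 − 19 + 2 = -21, attained at (-2, 1).

(-2, 1)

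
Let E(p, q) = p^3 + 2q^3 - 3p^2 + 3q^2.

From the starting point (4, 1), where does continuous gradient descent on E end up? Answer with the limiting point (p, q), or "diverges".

E is separable, so gradient descent decouples: p follows -∂E/∂p, q follows -∂E/∂q.
∂E/∂p = 3p(p - 2); at p=4 this is 24, so p decreases.
∂E/∂q = 6q(q + 1); at q=1 this is 12, so q decreases.
p converges to its nearest critical value 2 (a local min of the p-part); q converges to 0. The iterate converges to (2, 0).

(2, 0)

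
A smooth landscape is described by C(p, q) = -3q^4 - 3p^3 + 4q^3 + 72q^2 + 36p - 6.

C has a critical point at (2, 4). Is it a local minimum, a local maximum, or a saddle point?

local maximum

The mixed partial ∂²C/∂p∂q is 0, so the Hessian at any point is diag(C_pp, C_qq) = diag(-18p, 12(-3q^2 + 2q + 12)).
At (2, 4): H = diag(-36, -336).
Both eigenvalues are negative, so H is negative definite: a local maximum.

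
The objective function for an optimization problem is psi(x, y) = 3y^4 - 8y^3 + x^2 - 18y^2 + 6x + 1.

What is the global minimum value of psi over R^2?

-143

psi(x,y) separates as P(x) + Q(y) + 1, so its minimum is min P + min Q + 1.
P'(x) = 2x + 6 vanishes at x ∈ {-3}; Q'(y) = 12y(y - 3)(y + 1) vanishes at y ∈ {-1, 0, 3}.
Local minima of P (where P''>0): P(-3)=-9. Local minima of Q: Q(-1)=-7, Q(3)=-135.
So the global minimum of psi is P(-3) + Q(3) + 1 = -9 − 135 + 1 = -143, attained at (-3, 3).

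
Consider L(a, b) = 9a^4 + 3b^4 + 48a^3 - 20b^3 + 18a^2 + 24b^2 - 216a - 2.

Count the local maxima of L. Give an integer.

L separates as a function of a plus a function of b, so ∇L=0 decouples.
∂L/∂a = 36(a - 1)(a + 2)(a + 3) = 0 at a ∈ {-3, -2, 1}; ∂L/∂b = 12b(b - 4)(b - 1) = 0 at b ∈ {0, 1, 4}.
The Hessian is diagonal: diag(L_aa, L_bb). Second derivatives: L_aa(-3)=144, L_aa(-2)=-108, L_aa(1)=432; L_bb(0)=48, L_bb(1)=-36, L_bb(4)=144.
Local maxima occur where both diagonal entries negative: (-2, 1). Count: 1.

1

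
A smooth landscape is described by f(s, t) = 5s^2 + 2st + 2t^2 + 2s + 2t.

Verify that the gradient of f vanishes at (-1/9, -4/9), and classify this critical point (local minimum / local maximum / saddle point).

local minimum

∇f = (10s + 2t + 2, 2s + 4t + 2); substituting (-1/9, -4/9) gives ∇f = (0, 0), so (-1/9, -4/9) is indeed a critical point.
The Hessian of f is constant: H = [[10, 2], [2, 4]].
det(H) = 10·4 − 2² = 36.
det(H) > 0 and tr(H) = 14 > 0, so H is positive definite and the point is a local minimum.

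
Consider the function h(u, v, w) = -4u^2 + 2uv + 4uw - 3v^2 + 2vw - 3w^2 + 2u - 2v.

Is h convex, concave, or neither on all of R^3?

h is quadratic, so its Hessian is the constant matrix H = [[-8, 2, 4], [2, -6, 2], [4, 2, -6]].
Leading principal minors: -8, 44, -104.
Signs alternate −, +, − ⇒ H ≺ 0 ⇒ concave.

concave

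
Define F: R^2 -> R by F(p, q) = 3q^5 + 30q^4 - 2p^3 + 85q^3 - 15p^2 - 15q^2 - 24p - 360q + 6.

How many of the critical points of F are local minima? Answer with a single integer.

2

F separates as a function of p plus a function of q, so ∇F=0 decouples.
∂F/∂p = -6(p + 1)(p + 4) = 0 at p ∈ {-4, -1}; ∂F/∂q = 15(q - 1)(q + 2)(q + 3)(q + 4) = 0 at q ∈ {-4, -3, -2, 1}.
The Hessian is diagonal: diag(F_pp, F_qq). Second derivatives: F_pp(-4)=18, F_pp(-1)=-18; F_qq(-4)=-150, F_qq(-3)=60, F_qq(-2)=-90, F_qq(1)=900.
Local minima occur where both diagonal entries positive: (-4, -3), (-4, 1). Count: 2.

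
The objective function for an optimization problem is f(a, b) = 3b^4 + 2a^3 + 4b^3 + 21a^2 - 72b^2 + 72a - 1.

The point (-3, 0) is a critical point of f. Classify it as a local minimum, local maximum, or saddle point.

The mixed partial ∂²f/∂a∂b is 0, so the Hessian at any point is diag(f_aa, f_bb) = diag(6(2a + 7), 12(3b^2 + 2b - 12)).
At (-3, 0): H = diag(6, -144).
The eigenvalues have opposite signs, so H is indefinite: a saddle point.

saddle point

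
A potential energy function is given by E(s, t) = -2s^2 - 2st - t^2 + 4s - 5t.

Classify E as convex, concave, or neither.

concave

E is quadratic, so its Hessian is the constant matrix H = [[-4, -2], [-2, -2]].
det(H) = 4, tr(H) = -6.
det(H) > 0 and tr(H) < 0, so H is negative definite everywhere: concave.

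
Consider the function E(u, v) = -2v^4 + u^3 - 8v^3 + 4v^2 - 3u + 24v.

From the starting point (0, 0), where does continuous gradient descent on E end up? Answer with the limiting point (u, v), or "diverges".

(1, -1)

E is separable, so gradient descent decouples: u follows -∂E/∂u, v follows -∂E/∂v.
∂E/∂u = 3(u - 1)(u + 1); at u=0 this is -3, so u increases.
∂E/∂v = -8(v - 1)(v + 1)(v + 3); at v=0 this is 24, so v decreases.
u converges to its nearest critical value 1 (a local min of the u-part); v converges to -1. The iterate converges to (1, -1).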